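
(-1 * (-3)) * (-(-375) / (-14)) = -1125 / 14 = -80.36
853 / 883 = 0.97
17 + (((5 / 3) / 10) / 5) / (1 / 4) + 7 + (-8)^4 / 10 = 6506 / 15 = 433.73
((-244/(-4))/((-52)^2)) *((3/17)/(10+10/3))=549/1838720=0.00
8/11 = 0.73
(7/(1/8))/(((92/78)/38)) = 41496/23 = 1804.17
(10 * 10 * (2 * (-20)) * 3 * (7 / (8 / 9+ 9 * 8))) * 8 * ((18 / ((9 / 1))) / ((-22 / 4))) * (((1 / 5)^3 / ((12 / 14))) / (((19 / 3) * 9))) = 4704 / 8569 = 0.55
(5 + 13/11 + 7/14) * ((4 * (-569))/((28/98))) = -585501/11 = -53227.36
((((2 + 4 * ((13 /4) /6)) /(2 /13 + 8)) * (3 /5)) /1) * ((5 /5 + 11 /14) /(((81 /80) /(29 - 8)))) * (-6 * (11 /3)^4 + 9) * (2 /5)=-188753500 /38637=-4885.30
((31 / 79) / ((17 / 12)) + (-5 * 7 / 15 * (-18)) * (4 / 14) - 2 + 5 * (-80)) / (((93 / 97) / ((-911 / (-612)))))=-605.08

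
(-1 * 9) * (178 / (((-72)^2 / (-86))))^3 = 56049970283 / 241864704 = 231.74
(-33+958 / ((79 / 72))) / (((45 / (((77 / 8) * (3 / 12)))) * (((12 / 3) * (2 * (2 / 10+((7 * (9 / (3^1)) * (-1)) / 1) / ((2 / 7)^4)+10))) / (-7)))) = 11924297 / 952887888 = 0.01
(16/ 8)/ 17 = 2/ 17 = 0.12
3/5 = 0.60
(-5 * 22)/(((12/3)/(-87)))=4785/2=2392.50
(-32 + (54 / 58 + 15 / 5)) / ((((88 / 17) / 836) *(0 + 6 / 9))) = -6799.71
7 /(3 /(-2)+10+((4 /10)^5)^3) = 427246093750 /518798893661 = 0.82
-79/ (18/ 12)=-52.67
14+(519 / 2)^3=139798471 / 8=17474808.88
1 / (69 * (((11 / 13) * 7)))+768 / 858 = 61993 / 69069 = 0.90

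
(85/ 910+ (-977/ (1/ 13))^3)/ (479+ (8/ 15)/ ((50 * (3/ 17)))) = -419505499433660625/ 98087626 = -4276844251.83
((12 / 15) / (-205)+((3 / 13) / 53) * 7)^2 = 352275361 / 498753750625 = 0.00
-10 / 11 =-0.91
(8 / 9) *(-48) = -128 / 3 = -42.67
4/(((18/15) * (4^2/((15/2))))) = 25/16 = 1.56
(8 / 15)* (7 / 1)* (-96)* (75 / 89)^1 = -26880 / 89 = -302.02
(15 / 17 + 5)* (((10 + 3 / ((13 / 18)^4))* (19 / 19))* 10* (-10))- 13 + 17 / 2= -12015129833 / 971074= -12373.03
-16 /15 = -1.07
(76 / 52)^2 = 361 / 169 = 2.14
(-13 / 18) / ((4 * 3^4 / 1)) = -13 / 5832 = -0.00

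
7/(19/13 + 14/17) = 3.06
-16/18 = -8/9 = -0.89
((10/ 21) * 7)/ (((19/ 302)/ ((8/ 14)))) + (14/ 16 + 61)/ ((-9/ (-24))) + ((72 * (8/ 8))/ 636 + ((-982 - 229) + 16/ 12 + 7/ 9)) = -1013.50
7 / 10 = 0.70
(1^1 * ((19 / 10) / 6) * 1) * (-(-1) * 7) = 133 / 60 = 2.22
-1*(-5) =5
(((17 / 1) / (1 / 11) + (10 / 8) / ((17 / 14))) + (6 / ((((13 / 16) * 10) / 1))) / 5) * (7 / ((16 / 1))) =14555499 / 176800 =82.33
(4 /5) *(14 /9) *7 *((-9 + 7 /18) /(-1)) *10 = 60760 /81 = 750.12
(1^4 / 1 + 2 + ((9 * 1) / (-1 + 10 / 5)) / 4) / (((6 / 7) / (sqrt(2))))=49 * sqrt(2) / 8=8.66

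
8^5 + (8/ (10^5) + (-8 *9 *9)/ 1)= 401500001/ 12500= 32120.00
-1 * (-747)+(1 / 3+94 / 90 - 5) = 33452 / 45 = 743.38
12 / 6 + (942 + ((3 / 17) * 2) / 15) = 80242 / 85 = 944.02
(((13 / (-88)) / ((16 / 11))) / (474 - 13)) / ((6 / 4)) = -13 / 88512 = -0.00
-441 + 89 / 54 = -23725 / 54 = -439.35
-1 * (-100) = 100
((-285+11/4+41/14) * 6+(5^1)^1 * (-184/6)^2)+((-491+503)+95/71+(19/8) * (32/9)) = 3048.08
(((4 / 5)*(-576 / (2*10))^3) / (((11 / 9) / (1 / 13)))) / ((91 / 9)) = -967458816 / 8133125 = -118.95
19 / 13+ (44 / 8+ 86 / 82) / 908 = 1421645 / 967928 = 1.47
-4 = -4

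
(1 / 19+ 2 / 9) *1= 0.27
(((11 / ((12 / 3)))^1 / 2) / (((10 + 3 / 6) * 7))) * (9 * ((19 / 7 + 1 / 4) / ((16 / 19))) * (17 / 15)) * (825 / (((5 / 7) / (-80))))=-48658335 / 784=-62064.20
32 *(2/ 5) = 64/ 5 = 12.80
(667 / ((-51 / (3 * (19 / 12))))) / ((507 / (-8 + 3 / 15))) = 12673 / 13260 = 0.96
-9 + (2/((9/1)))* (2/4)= -8.89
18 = 18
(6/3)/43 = 0.05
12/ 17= 0.71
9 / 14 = 0.64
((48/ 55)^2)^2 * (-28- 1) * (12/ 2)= -923664384/ 9150625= -100.94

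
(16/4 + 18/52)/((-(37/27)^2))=-82377/35594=-2.31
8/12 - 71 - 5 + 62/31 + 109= 107/3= 35.67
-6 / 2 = -3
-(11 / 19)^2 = -121 / 361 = -0.34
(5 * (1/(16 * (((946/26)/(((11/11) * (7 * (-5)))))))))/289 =-2275/2187152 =-0.00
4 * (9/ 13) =36/ 13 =2.77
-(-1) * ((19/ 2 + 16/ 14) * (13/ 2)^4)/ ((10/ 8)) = 4255589/ 280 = 15198.53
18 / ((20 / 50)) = 45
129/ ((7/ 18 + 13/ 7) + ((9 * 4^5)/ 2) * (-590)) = -16254/ 342558437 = -0.00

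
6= 6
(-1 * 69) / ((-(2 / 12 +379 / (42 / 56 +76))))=13.52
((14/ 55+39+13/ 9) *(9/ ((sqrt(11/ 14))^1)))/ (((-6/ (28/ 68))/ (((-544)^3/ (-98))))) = -6813630464 *sqrt(154)/ 1815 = -46586738.51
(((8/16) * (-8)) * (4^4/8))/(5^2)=-128/25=-5.12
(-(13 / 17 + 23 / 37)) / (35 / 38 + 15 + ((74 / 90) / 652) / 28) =-13610943360 / 156313106387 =-0.09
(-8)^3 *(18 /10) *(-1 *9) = 41472 /5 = 8294.40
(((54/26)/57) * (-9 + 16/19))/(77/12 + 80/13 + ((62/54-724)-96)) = 150660/408658859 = 0.00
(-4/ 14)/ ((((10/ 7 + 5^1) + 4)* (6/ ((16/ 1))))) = -16/ 219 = -0.07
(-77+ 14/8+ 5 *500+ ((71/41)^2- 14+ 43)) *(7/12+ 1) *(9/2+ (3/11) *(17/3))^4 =32736132456377707/6300549376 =5195758.42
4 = 4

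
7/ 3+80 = 247/ 3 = 82.33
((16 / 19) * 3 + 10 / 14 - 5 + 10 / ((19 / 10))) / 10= 233 / 665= 0.35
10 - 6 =4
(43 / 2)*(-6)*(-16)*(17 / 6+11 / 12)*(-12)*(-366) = 33994080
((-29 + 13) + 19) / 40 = 3 / 40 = 0.08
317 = 317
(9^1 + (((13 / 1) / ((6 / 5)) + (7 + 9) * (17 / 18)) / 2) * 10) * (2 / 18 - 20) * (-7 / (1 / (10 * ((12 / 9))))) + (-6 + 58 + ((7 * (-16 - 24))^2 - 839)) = 81434779 / 243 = 335122.55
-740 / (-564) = 185 / 141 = 1.31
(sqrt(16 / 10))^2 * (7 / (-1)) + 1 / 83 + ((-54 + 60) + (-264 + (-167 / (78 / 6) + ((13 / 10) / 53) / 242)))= -39031402221 / 138392540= -282.03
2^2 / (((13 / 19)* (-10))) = -38 / 65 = -0.58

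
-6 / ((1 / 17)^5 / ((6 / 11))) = -51114852 / 11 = -4646804.73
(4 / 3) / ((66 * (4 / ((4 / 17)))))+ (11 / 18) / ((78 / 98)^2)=0.97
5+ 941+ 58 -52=952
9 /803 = 0.01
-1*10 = -10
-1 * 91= -91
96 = 96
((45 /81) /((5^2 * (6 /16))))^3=512 /2460375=0.00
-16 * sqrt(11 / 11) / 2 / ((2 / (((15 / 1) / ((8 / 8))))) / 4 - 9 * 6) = 240 / 1619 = 0.15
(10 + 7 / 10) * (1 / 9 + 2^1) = 2033 / 90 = 22.59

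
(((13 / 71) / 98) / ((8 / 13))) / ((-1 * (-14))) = 169 / 779296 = 0.00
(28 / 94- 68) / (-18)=1591 / 423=3.76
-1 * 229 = -229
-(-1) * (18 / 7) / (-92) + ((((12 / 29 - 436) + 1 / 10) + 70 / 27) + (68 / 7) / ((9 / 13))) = -264032536 / 630315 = -418.89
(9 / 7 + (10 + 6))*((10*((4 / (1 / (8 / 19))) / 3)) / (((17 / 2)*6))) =38720 / 20349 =1.90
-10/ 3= -3.33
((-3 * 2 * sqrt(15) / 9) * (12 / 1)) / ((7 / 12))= -96 * sqrt(15) / 7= -53.12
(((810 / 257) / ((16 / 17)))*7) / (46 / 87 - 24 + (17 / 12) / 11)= -439263 / 437414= -1.00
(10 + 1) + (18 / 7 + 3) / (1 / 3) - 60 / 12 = 159 / 7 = 22.71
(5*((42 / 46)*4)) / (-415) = -84 / 1909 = -0.04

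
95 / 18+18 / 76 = 943 / 171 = 5.51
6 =6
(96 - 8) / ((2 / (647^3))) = 11916961012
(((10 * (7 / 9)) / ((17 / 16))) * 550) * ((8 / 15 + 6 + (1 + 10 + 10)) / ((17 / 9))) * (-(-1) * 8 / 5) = 93899.15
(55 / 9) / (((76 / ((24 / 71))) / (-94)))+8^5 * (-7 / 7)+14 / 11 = -1458790138 / 44517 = -32769.28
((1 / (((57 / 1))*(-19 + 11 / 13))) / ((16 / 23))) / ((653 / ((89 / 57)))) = -0.00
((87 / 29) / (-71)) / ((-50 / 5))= 3 / 710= 0.00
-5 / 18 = -0.28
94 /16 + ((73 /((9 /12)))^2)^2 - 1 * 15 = 58159591655 /648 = 89752456.26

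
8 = 8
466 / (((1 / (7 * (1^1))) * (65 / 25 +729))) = 8155 / 1829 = 4.46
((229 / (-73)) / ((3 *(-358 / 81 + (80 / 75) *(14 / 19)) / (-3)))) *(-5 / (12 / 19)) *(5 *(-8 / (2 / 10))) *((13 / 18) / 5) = -197.44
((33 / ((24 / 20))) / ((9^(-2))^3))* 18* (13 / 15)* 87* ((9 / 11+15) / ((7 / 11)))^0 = 19834972443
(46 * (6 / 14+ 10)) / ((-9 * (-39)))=3358 / 2457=1.37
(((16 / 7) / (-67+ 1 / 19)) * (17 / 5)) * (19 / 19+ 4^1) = -646 / 1113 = -0.58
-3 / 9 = -1 / 3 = -0.33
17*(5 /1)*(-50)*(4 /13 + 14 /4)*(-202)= 42495750 /13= 3268903.85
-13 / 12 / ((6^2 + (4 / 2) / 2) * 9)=-13 / 3996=-0.00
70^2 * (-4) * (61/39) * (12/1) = -4782400/13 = -367876.92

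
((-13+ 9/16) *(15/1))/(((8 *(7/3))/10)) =-44775/448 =-99.94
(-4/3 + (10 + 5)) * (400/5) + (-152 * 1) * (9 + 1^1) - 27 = -1361/3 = -453.67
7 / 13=0.54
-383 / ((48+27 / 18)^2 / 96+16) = -49024 / 5315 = -9.22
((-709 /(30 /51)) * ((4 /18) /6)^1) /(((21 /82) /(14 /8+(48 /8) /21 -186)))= 848495041 /26460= 32067.08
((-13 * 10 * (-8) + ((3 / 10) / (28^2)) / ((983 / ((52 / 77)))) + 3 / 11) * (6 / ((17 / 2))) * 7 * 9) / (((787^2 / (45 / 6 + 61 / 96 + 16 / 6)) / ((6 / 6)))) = 84726618100731 / 105012676112960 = 0.81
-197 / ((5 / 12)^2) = -28368 / 25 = -1134.72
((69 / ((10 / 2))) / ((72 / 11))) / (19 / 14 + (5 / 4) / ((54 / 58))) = 15939 / 20410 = 0.78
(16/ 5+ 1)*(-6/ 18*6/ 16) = -21/ 40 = -0.52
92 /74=46 /37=1.24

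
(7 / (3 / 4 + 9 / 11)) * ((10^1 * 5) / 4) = 3850 / 69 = 55.80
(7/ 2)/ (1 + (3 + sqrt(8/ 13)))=0.73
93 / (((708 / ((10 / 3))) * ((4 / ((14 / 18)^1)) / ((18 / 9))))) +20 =128525 / 6372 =20.17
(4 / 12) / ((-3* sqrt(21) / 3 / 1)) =-sqrt(21) / 63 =-0.07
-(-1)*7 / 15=7 / 15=0.47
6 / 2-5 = -2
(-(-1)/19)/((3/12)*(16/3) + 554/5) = 15/31958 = 0.00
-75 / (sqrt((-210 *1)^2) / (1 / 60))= -1 / 168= -0.01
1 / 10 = 0.10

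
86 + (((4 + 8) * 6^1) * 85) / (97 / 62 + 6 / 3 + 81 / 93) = 1465.78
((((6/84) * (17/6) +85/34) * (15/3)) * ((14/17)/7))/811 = 1135/579054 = 0.00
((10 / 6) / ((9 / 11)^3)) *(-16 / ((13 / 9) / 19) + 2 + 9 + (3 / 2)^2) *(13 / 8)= -68247025 / 69984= -975.18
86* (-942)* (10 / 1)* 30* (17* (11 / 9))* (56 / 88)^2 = -2249433200 / 11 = -204493927.27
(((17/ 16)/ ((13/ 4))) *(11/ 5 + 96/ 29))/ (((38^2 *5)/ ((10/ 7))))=13583/ 38107160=0.00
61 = 61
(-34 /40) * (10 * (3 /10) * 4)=-51 /5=-10.20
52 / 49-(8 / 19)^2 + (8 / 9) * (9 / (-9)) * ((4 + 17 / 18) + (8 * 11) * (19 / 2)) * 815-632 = -873796629952 / 1432809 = -609848.65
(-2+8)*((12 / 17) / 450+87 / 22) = 23.74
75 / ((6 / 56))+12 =712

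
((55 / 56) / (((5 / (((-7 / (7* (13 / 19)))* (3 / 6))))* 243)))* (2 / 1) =-209 / 176904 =-0.00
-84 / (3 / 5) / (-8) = 35 / 2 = 17.50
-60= -60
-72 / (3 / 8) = -192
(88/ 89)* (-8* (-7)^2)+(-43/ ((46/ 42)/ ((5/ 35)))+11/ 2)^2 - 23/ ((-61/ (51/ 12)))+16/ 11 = -12147717519/ 31591351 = -384.53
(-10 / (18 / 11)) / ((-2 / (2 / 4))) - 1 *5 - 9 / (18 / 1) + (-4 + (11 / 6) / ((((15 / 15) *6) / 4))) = -6.75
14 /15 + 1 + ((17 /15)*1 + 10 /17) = 932 /255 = 3.65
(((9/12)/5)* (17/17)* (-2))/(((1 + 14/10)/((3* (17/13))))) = -51/104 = -0.49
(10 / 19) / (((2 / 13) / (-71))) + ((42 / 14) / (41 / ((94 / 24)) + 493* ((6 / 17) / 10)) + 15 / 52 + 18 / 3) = -510081181 / 2156804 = -236.50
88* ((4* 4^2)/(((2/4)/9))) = 101376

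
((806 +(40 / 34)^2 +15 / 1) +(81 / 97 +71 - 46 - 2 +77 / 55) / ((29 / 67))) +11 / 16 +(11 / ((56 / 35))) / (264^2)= 181594483242101 / 206035822080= 881.37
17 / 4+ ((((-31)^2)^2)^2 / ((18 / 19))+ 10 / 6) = 32409859422971 / 36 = 900273872860.31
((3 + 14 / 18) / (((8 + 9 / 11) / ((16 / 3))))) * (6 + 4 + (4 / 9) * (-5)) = 418880 / 23571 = 17.77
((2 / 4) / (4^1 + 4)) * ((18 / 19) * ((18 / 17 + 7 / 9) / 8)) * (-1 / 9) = -281 / 186048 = -0.00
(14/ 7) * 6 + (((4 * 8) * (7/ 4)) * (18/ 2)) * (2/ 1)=1020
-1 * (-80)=80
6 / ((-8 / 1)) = -3 / 4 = -0.75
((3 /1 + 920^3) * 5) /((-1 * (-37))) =3893440015 /37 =105228108.51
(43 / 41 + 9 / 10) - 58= -22981 / 410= -56.05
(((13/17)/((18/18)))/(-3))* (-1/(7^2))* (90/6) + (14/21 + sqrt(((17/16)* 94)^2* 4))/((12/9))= 2004405/13328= 150.39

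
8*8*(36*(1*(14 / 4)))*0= 0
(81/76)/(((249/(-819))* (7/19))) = -3159/332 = -9.52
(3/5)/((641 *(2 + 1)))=1/3205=0.00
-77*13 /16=-62.56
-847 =-847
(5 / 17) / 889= 5 / 15113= 0.00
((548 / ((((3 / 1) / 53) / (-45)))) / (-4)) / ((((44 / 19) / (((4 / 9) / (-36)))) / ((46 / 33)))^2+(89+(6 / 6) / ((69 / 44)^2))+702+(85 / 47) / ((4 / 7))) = 35192565570420 / 6107924010023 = 5.76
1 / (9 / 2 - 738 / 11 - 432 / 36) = -22 / 1641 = -0.01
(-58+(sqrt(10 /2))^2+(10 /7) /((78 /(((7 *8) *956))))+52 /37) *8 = 10723432 /1443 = 7431.35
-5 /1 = -5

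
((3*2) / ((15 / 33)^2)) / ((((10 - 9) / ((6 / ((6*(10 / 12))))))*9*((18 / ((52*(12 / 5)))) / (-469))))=-23607584 / 1875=-12590.71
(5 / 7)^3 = 125 / 343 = 0.36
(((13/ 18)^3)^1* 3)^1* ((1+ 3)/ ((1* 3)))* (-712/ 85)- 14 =-1649642/ 61965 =-26.62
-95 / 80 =-19 / 16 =-1.19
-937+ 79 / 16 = -932.06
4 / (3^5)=4 / 243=0.02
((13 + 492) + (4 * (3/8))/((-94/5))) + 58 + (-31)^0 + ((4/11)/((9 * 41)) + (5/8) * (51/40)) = 6894909503/12209472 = 564.72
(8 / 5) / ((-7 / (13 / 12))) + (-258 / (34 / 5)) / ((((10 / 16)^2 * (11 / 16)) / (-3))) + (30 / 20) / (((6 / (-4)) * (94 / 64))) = 390279422 / 922845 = 422.91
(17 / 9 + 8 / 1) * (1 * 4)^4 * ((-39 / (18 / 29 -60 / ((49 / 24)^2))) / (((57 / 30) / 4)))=412471055360 / 27332127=15091.07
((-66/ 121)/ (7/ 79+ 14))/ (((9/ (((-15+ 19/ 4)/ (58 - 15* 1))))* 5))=3239/ 15793470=0.00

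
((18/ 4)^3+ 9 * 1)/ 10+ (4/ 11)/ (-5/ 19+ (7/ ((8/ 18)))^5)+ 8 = 298891046287567/ 16593534493360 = 18.01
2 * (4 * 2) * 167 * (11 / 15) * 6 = 58784 / 5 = 11756.80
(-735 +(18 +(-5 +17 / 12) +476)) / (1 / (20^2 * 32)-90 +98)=-9392000 / 307203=-30.57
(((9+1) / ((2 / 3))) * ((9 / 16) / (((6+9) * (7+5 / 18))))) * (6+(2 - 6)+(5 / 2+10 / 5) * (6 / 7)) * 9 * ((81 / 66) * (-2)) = -807003 / 80696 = -10.00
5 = 5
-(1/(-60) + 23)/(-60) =1379/3600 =0.38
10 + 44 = 54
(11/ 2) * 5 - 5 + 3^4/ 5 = 38.70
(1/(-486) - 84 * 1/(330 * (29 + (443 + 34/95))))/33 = -0.00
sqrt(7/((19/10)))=sqrt(1330)/19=1.92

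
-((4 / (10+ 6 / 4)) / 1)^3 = -512 / 12167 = -0.04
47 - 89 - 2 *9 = -60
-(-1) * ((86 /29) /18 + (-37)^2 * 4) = 1429279 /261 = 5476.16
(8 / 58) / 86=2 / 1247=0.00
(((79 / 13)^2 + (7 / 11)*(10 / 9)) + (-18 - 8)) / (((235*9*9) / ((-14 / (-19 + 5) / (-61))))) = -194683 / 19426949685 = -0.00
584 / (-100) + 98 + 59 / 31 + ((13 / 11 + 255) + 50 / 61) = 182562429 / 520025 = 351.06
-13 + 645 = 632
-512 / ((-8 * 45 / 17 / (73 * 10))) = 158848 / 9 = 17649.78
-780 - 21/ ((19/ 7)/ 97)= -29079/ 19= -1530.47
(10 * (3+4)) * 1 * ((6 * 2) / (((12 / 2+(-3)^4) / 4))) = 1120 / 29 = 38.62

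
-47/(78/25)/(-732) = 1175/57096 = 0.02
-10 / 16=-5 / 8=-0.62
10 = 10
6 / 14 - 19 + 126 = 752 / 7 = 107.43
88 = 88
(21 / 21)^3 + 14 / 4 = 4.50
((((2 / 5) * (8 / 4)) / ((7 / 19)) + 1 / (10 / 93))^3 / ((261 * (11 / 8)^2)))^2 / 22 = 53269647653728 / 125224492640625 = 0.43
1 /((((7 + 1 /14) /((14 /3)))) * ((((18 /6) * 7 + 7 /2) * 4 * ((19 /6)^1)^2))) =8 /11913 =0.00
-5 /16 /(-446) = 5 /7136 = 0.00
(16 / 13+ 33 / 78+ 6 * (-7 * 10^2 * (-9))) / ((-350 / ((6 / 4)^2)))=-8845587 / 36400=-243.01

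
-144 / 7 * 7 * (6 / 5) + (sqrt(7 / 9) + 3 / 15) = -171.72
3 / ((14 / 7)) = 3 / 2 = 1.50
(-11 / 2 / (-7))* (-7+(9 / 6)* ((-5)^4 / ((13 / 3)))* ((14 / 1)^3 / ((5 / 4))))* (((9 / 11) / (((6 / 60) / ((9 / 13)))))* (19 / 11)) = 6786889965 / 1859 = 3650828.38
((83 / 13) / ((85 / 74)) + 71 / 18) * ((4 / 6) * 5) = 189011 / 5967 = 31.68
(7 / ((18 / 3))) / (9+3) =7 / 72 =0.10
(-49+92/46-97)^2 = 20736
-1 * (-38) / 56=19 / 28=0.68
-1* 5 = -5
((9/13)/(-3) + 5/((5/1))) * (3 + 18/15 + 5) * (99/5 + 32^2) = 480148/65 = 7386.89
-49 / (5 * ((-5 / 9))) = 441 / 25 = 17.64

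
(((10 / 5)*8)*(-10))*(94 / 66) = -7520 / 33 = -227.88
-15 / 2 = -7.50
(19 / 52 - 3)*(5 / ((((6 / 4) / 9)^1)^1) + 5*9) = -10275 / 52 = -197.60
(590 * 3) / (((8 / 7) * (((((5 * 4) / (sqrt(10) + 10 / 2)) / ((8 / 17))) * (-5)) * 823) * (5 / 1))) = -1239 / 139910-1239 * sqrt(10) / 699550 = -0.01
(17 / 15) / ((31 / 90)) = 102 / 31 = 3.29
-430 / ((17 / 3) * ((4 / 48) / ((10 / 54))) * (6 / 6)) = -8600 / 51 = -168.63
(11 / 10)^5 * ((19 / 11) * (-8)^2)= 556358 / 3125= 178.03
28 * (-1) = -28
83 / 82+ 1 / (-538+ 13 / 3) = 132637 / 131282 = 1.01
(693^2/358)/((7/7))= 480249/358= 1341.48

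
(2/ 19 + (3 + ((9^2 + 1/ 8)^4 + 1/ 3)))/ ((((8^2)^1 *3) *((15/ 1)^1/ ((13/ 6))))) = 131461029695749/ 4034396160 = 32585.06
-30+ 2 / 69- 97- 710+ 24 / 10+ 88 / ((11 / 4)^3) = -34662527 / 41745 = -830.34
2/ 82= 1/ 41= 0.02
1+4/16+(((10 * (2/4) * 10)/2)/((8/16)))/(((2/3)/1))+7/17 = 5213/68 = 76.66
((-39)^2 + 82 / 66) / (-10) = -25117 / 165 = -152.22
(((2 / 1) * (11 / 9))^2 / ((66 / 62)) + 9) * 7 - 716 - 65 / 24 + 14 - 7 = -1184705 / 1944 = -609.42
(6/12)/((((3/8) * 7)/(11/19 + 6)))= 500/399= 1.25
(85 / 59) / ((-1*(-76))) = 0.02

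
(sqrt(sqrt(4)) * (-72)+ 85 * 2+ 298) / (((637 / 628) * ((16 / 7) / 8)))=11304 / 7 - 22608 * sqrt(2) / 91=1263.51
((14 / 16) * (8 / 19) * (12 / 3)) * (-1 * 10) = -280 / 19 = -14.74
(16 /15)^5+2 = 2567326 /759375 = 3.38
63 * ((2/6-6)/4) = -357/4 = -89.25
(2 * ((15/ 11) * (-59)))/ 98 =-885/ 539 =-1.64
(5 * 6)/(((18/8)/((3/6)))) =20/3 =6.67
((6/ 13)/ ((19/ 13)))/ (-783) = -2/ 4959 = -0.00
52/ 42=26/ 21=1.24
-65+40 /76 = -1225 /19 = -64.47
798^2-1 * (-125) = 636929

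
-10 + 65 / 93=-865 / 93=-9.30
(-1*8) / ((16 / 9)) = -9 / 2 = -4.50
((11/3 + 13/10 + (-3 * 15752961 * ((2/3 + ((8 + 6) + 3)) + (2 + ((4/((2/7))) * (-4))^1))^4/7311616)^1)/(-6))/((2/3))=1235365569209453/438696960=2815988.44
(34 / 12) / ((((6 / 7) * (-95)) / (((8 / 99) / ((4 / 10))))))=-119 / 16929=-0.01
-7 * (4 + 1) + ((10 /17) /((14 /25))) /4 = -16535 /476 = -34.74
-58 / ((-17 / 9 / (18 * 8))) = 75168 / 17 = 4421.65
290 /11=26.36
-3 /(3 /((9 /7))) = -1.29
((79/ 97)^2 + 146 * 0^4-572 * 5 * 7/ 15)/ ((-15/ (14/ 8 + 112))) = 3426597083/ 338724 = 10116.19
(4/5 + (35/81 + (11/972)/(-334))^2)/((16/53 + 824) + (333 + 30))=27557999643313/33161372371535040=0.00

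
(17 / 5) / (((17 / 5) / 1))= 1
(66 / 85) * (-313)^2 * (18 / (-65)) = -116387172 / 5525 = -21065.55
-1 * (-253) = 253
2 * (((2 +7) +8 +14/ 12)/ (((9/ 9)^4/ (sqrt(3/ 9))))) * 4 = 436 * sqrt(3)/ 9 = 83.91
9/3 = 3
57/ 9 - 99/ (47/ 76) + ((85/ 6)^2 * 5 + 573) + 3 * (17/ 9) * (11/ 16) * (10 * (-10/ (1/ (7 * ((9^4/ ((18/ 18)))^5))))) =-28049101951408478647193491/ 846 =-33154966845636499582971.03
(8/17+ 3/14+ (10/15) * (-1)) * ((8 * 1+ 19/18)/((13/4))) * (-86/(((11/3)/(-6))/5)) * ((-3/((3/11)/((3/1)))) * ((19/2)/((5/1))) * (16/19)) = -1884.77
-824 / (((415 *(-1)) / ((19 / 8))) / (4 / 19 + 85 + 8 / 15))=2517011 / 6225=404.34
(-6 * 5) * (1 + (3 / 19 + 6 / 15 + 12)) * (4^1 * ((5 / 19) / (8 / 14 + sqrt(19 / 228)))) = -51932160 / 51623 + 15146880 * sqrt(3) / 51623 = -497.78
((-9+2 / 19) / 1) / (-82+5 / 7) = 1183 / 10811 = 0.11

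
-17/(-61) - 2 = -1.72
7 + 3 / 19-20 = -244 / 19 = -12.84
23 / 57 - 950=-54127 / 57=-949.60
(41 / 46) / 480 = 41 / 22080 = 0.00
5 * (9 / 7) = 45 / 7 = 6.43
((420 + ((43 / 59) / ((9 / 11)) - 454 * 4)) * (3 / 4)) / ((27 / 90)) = -3704015 / 1062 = -3487.77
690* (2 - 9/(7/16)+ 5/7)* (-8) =690000/7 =98571.43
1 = 1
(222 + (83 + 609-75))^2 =703921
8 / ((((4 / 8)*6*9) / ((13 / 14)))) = 52 / 189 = 0.28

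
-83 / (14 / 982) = -40753 / 7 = -5821.86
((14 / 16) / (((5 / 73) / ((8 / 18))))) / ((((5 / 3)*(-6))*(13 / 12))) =-511 / 975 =-0.52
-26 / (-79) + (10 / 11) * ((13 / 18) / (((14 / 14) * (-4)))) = 5161 / 31284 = 0.16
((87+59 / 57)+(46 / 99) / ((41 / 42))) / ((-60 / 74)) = -42094049 / 385605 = -109.16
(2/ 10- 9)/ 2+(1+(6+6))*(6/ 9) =4.27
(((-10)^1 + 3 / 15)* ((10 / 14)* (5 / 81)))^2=1225 / 6561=0.19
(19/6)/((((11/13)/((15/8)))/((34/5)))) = 4199/88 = 47.72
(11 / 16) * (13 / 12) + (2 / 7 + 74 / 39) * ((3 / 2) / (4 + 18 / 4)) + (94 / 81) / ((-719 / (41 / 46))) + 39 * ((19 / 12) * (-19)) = -155447815248161 / 132620918976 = -1172.12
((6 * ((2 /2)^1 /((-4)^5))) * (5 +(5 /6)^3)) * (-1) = 1205 /36864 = 0.03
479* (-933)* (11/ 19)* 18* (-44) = 204918620.21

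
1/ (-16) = -1/ 16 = -0.06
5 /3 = 1.67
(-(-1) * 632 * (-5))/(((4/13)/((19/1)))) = -195130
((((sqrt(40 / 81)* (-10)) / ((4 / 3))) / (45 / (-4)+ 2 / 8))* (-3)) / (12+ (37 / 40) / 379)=-75800* sqrt(10) / 2001527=-0.12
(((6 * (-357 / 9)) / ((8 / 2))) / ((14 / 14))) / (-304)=119 / 608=0.20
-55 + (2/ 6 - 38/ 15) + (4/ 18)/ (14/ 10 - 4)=-33512/ 585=-57.29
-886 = -886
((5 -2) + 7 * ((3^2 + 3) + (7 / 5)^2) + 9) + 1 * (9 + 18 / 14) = 21001 / 175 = 120.01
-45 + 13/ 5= -212/ 5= -42.40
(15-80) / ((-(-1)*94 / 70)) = -2275 / 47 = -48.40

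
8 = 8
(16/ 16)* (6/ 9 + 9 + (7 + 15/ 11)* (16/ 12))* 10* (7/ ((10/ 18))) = 28854/ 11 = 2623.09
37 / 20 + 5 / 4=31 / 10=3.10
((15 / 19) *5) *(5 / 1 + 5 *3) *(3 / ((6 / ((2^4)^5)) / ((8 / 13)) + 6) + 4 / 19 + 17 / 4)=395313702875 / 1009430727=391.62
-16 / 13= -1.23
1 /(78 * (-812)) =-1 /63336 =-0.00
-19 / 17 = -1.12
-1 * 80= -80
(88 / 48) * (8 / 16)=11 / 12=0.92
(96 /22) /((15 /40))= 128 /11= 11.64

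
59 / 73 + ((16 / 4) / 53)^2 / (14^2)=0.81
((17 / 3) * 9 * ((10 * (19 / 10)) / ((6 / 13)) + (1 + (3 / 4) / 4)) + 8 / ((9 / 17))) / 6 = 313225 / 864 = 362.53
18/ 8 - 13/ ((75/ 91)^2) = -379987/ 22500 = -16.89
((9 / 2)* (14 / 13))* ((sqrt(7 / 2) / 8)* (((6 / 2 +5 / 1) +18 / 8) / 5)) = 2583* sqrt(14) / 4160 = 2.32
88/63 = 1.40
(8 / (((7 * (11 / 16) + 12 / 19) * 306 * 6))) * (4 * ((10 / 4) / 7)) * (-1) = -1216 / 1063503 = -0.00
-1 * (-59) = 59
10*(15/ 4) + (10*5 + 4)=183/ 2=91.50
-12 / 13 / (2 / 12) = -72 / 13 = -5.54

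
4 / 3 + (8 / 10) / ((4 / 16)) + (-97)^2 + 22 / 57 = 2682967 / 285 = 9413.92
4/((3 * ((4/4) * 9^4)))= 4/19683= 0.00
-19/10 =-1.90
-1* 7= -7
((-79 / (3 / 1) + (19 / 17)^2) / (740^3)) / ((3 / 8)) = -5437 / 32937113250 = -0.00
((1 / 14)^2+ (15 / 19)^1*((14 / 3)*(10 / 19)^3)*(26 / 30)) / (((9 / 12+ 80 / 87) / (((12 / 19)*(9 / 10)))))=56474600058 / 352460312155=0.16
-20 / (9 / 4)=-80 / 9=-8.89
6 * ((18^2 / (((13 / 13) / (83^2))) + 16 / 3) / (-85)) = -13392248 / 85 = -157555.86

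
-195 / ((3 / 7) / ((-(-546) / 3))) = -82810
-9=-9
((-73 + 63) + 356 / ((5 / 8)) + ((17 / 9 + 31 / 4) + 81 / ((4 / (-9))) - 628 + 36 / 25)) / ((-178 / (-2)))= -107807 / 40050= -2.69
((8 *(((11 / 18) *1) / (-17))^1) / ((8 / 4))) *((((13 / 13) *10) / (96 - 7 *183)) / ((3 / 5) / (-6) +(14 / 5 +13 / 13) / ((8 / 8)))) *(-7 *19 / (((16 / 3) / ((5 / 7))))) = -5225 / 894438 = -0.01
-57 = -57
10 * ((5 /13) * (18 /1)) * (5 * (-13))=-4500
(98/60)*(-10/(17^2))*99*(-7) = 11319/289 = 39.17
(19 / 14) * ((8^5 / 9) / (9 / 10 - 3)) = -3112960 / 1323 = -2352.96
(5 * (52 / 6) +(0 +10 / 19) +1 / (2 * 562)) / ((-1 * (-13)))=2810057 / 832884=3.37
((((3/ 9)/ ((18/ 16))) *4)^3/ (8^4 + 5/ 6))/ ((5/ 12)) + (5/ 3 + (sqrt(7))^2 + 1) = 2598596749/ 268793235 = 9.67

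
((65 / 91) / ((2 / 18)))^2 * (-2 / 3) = -27.55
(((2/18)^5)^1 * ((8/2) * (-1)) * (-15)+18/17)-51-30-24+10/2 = -33106466/334611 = -98.94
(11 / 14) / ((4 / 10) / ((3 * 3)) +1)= 495 / 658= 0.75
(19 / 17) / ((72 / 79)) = 1501 / 1224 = 1.23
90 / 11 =8.18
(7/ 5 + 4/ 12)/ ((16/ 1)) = 13/ 120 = 0.11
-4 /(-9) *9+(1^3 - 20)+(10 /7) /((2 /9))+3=-39 /7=-5.57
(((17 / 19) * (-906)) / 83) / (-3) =5134 / 1577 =3.26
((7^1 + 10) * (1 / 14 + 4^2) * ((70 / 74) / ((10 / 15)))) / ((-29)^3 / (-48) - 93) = 27540 / 29489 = 0.93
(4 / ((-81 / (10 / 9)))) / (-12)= 10 / 2187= 0.00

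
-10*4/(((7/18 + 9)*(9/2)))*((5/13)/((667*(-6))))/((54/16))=3200/118697319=0.00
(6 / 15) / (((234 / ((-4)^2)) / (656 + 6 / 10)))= 52528 / 2925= 17.96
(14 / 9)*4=56 / 9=6.22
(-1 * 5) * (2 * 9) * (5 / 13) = -450 / 13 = -34.62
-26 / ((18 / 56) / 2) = -1456 / 9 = -161.78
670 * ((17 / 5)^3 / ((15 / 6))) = 10533.47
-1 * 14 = -14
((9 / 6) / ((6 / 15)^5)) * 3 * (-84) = -590625 / 16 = -36914.06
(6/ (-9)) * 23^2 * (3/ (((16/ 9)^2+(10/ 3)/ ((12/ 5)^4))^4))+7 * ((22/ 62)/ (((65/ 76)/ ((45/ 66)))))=-314615994372460797776706/ 42653396625808519409443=-7.38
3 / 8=0.38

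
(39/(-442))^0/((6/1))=1/6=0.17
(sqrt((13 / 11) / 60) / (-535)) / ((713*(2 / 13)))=-0.00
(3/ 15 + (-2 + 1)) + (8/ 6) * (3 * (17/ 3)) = 328/ 15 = 21.87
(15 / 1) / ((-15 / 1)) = -1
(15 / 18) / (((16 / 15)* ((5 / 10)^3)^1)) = 25 / 4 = 6.25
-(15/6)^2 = -25/4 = -6.25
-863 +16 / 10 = -4307 / 5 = -861.40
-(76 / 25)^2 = -5776 / 625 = -9.24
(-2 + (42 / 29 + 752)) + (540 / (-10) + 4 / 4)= 20255 / 29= 698.45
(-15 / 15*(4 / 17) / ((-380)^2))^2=1 / 376627690000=0.00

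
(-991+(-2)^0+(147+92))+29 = -722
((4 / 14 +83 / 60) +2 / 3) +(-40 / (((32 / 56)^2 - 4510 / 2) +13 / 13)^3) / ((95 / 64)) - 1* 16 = -1223685449732671217 / 89553561417715500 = -13.66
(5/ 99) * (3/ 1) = 0.15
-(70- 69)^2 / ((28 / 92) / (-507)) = 11661 / 7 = 1665.86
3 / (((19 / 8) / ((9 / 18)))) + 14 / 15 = 446 / 285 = 1.56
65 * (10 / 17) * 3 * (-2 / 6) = -38.24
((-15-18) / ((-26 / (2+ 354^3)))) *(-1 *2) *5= -7319707890 / 13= -563054453.08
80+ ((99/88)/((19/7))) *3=12349/152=81.24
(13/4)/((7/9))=117/28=4.18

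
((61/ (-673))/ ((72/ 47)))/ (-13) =2867/ 629928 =0.00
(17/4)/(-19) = -17/76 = -0.22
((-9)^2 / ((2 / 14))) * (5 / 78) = 945 / 26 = 36.35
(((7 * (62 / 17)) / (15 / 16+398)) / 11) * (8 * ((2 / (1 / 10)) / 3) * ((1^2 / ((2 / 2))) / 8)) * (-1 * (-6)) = 277760 / 1193621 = 0.23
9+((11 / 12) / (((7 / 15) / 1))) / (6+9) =767 / 84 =9.13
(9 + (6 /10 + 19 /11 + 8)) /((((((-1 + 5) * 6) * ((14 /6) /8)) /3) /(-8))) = -25512 /385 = -66.26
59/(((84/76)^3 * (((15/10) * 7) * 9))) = 809362/1750329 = 0.46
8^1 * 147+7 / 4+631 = 1808.75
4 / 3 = 1.33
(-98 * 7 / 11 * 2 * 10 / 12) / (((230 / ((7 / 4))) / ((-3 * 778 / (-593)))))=-933989 / 300058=-3.11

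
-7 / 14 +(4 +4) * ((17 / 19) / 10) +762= 762.22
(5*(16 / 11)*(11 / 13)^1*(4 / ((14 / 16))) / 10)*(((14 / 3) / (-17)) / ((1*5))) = -512 / 3315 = -0.15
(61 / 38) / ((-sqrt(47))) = -61 * sqrt(47) / 1786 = -0.23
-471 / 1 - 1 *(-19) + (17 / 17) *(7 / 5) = -2253 / 5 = -450.60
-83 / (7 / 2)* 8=-1328 / 7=-189.71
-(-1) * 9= 9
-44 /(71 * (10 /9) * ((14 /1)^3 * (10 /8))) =-99 /608825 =-0.00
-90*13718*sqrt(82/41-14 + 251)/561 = -411540*sqrt(239)/187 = -34022.75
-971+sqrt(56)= -971+2 * sqrt(14)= -963.52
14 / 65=0.22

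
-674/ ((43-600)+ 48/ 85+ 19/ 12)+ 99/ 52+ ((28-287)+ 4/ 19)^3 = -3498494433552283575/ 201855897932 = -17331643.36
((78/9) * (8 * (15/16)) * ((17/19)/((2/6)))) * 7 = 23205/19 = 1221.32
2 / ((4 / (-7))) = -7 / 2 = -3.50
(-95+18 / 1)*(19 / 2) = -1463 / 2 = -731.50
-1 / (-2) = 1 / 2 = 0.50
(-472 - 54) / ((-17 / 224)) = 117824 / 17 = 6930.82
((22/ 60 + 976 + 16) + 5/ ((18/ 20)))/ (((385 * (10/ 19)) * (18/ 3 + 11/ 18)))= 1706447/ 2290750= 0.74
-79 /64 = -1.23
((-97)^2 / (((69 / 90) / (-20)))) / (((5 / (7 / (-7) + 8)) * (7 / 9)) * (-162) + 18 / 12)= 3763600 / 1357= 2773.47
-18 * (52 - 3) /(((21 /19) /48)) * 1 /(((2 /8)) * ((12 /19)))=-242592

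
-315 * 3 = -945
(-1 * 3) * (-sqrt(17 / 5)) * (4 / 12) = sqrt(85) / 5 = 1.84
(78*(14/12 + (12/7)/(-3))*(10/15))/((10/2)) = 130/21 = 6.19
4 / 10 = 2 / 5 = 0.40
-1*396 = -396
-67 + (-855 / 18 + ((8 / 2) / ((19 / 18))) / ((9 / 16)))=-4095 / 38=-107.76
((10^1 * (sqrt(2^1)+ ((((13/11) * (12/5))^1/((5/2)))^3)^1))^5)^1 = 83082413100701166370129625521792 * sqrt(2)/11972154147037506103515625+ 12217776788579443089075203843239515979776/1244916966383353173732757568359375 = 19628259.72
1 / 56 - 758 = -42447 / 56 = -757.98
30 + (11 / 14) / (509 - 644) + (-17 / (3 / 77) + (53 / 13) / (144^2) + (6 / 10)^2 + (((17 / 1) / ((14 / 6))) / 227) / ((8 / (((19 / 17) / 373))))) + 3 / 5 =-1619206587687131 / 3994303622400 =-405.38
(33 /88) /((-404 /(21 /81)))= -7 /29088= -0.00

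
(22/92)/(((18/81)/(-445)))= -44055/92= -478.86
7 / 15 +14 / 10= 28 / 15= 1.87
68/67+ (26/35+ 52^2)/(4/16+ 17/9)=1265.57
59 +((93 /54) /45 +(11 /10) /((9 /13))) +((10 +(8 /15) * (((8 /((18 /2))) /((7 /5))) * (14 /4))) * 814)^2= 302157248906 /3645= 82896364.58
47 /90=0.52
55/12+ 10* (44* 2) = 10615/12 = 884.58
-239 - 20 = -259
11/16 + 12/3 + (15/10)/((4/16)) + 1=187/16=11.69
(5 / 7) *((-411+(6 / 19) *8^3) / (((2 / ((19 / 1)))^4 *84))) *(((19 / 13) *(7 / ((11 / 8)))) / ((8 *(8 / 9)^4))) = -6750509859495 / 262406144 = -25725.43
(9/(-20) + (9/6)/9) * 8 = -34/15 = -2.27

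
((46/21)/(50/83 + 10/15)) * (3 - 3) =0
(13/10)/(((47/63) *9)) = 91/470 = 0.19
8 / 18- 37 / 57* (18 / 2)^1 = -923 / 171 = -5.40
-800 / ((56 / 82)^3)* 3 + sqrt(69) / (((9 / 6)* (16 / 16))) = -5169075 / 686 + 2* sqrt(69) / 3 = -7529.56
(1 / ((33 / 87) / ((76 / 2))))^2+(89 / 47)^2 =2683576877 / 267289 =10039.98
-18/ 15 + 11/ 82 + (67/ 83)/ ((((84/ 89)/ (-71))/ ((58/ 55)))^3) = -16904365248587899597/ 41946708573000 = -402996.23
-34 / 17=-2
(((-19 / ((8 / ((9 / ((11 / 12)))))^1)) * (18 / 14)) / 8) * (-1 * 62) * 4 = 143127 / 154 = 929.40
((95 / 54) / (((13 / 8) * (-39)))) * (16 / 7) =-6080 / 95823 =-0.06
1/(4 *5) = 1/20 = 0.05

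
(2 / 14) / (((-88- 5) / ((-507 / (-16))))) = -169 / 3472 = -0.05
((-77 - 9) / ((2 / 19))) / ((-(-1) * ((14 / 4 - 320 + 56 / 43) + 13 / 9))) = 632358 / 242845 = 2.60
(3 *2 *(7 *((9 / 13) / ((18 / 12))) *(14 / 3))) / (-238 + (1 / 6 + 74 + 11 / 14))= -3087 / 5564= -0.55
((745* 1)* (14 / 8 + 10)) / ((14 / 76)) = 665285 / 14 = 47520.36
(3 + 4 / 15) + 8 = 169 / 15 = 11.27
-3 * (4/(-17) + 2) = -90/17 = -5.29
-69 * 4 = -276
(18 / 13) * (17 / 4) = 153 / 26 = 5.88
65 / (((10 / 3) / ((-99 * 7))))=-27027 / 2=-13513.50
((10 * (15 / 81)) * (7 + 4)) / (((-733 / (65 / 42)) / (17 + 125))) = -6.11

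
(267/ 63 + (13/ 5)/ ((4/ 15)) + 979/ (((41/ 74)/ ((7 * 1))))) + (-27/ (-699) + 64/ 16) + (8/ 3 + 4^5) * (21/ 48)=10300292053/ 802452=12836.02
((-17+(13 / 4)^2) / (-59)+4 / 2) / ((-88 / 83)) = -15023 / 7552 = -1.99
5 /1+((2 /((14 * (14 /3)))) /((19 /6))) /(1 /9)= 5.09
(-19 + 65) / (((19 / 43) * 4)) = 989 / 38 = 26.03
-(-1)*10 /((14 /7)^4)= 5 /8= 0.62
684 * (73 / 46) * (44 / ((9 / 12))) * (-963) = -1410479136 / 23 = -61325179.83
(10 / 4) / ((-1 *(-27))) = 5 / 54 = 0.09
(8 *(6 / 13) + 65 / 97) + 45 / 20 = 33353 / 5044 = 6.61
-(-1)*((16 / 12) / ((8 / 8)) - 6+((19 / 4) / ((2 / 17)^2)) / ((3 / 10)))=27343 / 24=1139.29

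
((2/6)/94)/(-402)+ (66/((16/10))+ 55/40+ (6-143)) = -21397457/226728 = -94.38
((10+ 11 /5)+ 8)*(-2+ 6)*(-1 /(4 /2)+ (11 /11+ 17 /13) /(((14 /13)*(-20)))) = -1717 /35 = -49.06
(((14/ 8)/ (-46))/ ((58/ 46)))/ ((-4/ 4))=7/ 232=0.03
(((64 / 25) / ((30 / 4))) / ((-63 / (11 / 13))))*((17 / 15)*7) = -23936 / 658125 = -0.04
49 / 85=0.58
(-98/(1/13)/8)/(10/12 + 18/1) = -1911/226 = -8.46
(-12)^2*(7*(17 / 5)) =17136 / 5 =3427.20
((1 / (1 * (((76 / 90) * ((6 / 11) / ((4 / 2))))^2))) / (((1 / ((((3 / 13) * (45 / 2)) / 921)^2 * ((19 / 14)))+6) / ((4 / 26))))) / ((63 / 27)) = 165391875 / 3085239308788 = 0.00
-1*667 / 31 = -667 / 31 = -21.52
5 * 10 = 50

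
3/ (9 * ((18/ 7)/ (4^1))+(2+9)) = 42/ 235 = 0.18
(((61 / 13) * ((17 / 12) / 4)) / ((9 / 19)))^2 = 388208209 / 31539456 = 12.31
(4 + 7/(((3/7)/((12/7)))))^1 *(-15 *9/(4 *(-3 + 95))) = -270/23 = -11.74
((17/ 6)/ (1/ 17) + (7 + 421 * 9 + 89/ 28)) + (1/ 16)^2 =20683349/ 5376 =3847.35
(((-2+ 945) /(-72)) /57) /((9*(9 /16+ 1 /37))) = -69782 /1611333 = -0.04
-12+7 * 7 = 37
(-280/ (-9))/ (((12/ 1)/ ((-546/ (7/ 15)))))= -9100/ 3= -3033.33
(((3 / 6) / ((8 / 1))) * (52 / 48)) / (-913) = -13 / 175296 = -0.00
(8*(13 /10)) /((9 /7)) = 364 /45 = 8.09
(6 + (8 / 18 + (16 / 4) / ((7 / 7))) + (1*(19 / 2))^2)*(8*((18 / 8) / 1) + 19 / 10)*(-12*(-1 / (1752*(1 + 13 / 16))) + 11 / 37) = 39108475 / 64824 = 603.30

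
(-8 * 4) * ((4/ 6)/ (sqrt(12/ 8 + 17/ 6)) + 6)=-202.25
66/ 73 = 0.90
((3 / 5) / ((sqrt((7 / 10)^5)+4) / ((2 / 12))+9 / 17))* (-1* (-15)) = 59075000 / 159389259 - 708050* sqrt(70) / 159389259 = 0.33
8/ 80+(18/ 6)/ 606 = 53/ 505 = 0.10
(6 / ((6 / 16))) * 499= 7984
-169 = -169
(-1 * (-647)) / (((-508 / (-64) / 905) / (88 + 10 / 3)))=2566985440 / 381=6737494.59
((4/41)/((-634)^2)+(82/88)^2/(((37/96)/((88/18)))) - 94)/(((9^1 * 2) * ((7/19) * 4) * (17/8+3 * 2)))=-1133127655901/2942889199965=-0.39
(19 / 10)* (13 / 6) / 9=247 / 540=0.46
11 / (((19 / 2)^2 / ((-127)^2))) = 709676 / 361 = 1965.86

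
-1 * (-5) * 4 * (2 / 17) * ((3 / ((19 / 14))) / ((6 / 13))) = 3640 / 323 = 11.27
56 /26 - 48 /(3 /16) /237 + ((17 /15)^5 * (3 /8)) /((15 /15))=3691093139 /2079675000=1.77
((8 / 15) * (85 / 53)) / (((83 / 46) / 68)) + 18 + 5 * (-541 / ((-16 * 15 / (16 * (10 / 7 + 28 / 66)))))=1171722026 / 3048507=384.36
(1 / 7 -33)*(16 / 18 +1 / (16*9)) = -4945 / 168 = -29.43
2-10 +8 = 0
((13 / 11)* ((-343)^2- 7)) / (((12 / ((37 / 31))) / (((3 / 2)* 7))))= 198050307 / 1364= 145198.17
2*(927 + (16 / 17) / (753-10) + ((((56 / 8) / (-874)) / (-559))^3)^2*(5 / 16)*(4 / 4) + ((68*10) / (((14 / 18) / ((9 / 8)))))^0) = 2550619819022910192921110166602593827712099 / 1374254492143654758895493241969569504768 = 1856.00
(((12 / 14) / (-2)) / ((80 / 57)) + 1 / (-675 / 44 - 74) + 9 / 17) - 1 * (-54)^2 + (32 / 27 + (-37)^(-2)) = -4031682720160651 / 1383270784560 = -2914.60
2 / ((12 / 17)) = 17 / 6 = 2.83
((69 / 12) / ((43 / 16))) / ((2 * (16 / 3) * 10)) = 0.02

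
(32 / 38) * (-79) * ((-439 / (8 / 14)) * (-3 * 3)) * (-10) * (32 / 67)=2796675840 / 1273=2196917.39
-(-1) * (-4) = -4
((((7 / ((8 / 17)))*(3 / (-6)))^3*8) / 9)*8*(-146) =123016607 / 288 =427141.00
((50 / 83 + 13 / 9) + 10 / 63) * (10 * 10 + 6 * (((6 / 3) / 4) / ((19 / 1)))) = 1155121 / 5229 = 220.91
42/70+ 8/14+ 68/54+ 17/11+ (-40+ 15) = -218543/10395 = -21.02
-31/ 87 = -0.36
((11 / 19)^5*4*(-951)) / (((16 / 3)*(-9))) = 51053167 / 9904396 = 5.15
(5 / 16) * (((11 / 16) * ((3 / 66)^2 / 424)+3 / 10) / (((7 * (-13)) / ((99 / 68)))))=-4029741 / 2686681088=-0.00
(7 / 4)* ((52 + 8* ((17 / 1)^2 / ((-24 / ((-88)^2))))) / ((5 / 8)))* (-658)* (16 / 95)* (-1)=-231468534.12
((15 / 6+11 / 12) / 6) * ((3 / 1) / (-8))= -41 / 192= -0.21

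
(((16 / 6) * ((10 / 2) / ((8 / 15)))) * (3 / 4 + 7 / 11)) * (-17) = -25925 / 44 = -589.20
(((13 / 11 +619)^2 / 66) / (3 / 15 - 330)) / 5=-7756614 / 2194819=-3.53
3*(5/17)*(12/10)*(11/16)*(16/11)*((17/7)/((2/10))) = 90/7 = 12.86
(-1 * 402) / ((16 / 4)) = -201 / 2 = -100.50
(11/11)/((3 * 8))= 1/24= 0.04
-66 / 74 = -33 / 37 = -0.89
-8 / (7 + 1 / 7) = -28 / 25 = -1.12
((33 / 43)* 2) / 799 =66 / 34357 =0.00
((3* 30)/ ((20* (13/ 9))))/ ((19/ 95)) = 405/ 26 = 15.58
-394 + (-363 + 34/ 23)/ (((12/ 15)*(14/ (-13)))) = 33003/ 1288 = 25.62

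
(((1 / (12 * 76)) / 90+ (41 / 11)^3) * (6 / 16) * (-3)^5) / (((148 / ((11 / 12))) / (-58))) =1476486659871 / 871045120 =1695.07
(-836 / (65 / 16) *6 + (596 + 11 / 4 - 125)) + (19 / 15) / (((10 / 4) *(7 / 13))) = -20748457 / 27300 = -760.02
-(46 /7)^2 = -2116 /49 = -43.18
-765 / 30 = -51 / 2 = -25.50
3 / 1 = 3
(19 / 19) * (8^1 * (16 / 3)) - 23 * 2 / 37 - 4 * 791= -346606 / 111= -3122.58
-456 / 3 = -152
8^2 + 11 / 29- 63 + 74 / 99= 6106 / 2871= 2.13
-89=-89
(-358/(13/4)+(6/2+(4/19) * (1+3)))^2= 689535081/61009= 11302.19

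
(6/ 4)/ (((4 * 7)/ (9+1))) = 15/ 28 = 0.54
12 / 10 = 6 / 5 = 1.20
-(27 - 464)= 437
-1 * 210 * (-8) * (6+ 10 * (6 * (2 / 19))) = 393120 / 19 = 20690.53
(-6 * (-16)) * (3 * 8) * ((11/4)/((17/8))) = 50688/17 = 2981.65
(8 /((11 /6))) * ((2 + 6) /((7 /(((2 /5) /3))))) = 256 /385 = 0.66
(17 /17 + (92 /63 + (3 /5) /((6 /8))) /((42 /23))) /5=14803 /33075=0.45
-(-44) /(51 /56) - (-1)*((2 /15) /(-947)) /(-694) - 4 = 3713281717 /83795295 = 44.31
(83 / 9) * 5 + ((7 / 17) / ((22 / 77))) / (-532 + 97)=2045803 / 44370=46.11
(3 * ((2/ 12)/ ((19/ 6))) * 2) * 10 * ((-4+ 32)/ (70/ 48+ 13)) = 40320/ 6593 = 6.12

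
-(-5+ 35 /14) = 5 /2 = 2.50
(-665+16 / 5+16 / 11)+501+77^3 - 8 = 25100111 / 55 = 456365.65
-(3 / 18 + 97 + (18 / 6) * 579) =-11005 / 6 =-1834.17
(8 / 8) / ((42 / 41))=41 / 42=0.98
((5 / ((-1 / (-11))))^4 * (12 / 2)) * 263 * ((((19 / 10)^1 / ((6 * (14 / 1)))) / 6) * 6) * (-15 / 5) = -27435403875 / 28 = -979835852.68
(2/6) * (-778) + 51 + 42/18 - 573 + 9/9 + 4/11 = -8554/11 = -777.64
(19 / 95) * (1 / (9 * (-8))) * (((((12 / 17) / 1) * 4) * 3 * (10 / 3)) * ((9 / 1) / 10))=-6 / 85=-0.07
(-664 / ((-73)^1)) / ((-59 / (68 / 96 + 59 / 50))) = -94039 / 323025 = -0.29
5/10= 0.50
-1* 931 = -931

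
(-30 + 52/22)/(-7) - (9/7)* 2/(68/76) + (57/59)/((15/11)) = 688351/386155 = 1.78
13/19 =0.68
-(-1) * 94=94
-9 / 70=-0.13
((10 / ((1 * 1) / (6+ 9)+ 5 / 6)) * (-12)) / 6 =-200 / 9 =-22.22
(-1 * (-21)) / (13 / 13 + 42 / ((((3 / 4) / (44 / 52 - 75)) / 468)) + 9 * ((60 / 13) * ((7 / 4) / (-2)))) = -546 / 50529943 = -0.00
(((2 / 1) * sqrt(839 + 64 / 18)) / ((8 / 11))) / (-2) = -11 * sqrt(7583) / 24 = -39.91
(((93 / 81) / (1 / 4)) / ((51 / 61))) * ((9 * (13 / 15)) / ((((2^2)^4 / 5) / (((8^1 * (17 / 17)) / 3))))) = 24583 / 11016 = 2.23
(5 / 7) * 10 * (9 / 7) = 9.18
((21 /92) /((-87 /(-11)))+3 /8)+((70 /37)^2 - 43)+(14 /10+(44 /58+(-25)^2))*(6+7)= 8114.05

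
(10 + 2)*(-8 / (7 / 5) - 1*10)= -1320 / 7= -188.57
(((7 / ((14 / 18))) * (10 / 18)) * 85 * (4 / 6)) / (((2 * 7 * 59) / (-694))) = -294950 / 1239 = -238.05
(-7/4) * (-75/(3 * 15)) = 35/12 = 2.92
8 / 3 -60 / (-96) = 79 / 24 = 3.29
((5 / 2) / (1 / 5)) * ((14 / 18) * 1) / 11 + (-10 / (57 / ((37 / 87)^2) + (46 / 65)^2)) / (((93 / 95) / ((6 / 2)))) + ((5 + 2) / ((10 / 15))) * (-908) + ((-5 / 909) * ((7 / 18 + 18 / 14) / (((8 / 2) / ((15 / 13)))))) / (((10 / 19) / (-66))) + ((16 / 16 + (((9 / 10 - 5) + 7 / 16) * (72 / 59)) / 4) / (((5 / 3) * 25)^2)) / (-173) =-71176879913183664026167825973 / 7466461294207144447968750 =-9532.88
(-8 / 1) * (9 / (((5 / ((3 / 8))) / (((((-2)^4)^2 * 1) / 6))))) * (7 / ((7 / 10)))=-2304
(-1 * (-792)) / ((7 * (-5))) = -792 / 35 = -22.63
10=10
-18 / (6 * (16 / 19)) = -57 / 16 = -3.56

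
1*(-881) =-881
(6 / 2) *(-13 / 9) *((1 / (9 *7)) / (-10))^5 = 13 / 297730962900000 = 0.00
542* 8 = 4336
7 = 7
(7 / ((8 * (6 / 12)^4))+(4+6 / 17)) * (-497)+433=-147703 / 17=-8688.41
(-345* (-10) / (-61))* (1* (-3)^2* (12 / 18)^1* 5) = -103500 / 61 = -1696.72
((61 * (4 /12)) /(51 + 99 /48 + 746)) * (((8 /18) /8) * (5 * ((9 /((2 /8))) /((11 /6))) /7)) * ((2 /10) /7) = 3904 /6891115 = 0.00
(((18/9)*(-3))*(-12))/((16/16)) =72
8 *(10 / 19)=80 / 19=4.21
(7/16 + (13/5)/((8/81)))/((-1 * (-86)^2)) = -2141/591680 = -0.00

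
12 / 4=3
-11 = -11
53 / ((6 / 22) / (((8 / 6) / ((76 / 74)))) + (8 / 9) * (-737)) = -388278 / 4797805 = -0.08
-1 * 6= -6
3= 3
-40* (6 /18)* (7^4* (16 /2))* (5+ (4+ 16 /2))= -13061440 /3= -4353813.33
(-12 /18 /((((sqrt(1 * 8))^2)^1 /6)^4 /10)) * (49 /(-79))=6615 /5056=1.31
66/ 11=6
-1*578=-578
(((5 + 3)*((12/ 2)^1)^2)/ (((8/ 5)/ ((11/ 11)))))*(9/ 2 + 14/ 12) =1020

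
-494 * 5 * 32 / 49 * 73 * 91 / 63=-75008960 / 441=-170088.34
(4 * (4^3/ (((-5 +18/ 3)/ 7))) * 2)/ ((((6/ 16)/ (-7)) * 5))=-200704/ 15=-13380.27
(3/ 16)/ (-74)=-3/ 1184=-0.00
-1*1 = -1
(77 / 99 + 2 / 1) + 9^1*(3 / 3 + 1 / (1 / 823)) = 66769 / 9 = 7418.78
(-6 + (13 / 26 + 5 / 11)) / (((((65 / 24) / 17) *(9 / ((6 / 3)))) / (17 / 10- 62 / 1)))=1517148 / 3575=424.38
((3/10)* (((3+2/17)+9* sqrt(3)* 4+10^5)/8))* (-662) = -1688152629/680-8937* sqrt(3)/10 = -2484125.33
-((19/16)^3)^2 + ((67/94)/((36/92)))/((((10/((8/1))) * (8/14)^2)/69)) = 3608971212359/11827937280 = 305.12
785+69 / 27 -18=6926 / 9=769.56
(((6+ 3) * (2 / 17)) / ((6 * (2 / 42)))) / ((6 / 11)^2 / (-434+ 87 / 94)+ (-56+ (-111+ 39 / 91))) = -2172272949 / 97639392254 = -0.02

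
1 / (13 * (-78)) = -1 / 1014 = -0.00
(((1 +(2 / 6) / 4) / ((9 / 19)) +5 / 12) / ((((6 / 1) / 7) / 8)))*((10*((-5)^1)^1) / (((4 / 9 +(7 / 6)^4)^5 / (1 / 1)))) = -19.73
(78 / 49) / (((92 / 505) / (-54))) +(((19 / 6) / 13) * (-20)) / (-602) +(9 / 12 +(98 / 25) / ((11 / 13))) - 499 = -2007148978441 / 2078976900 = -965.45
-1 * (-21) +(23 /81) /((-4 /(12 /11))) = 6214 /297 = 20.92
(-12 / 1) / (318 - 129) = -4 / 63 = -0.06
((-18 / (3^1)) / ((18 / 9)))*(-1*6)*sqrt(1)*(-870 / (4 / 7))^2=83448225 / 2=41724112.50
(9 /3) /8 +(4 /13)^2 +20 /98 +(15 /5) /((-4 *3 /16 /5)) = -1280325 /66248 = -19.33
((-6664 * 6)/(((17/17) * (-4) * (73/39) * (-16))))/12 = -32487/1168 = -27.81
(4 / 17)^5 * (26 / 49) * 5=0.00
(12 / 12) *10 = 10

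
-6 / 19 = -0.32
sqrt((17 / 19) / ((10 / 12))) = sqrt(9690) / 95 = 1.04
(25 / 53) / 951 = 25 / 50403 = 0.00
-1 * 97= -97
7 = 7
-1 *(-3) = 3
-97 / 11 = -8.82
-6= -6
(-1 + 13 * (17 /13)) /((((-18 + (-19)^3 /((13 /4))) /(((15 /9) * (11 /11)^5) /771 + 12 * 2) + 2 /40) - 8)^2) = 3333639691782400 /1945377324708729921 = 0.00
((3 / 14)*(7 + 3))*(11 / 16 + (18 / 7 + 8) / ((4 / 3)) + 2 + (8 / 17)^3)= 88483515 / 3851792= 22.97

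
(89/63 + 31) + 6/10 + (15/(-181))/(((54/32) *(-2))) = 209291/6335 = 33.04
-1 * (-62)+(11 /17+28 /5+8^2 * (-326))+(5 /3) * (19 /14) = -74232763 /3570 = -20793.49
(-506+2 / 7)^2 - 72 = 12528072 / 49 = 255674.94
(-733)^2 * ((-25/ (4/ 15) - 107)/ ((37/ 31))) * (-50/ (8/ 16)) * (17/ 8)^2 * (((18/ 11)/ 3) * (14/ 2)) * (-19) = -3505122901054425/ 1184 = -2960407855620.29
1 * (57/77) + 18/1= 1443/77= 18.74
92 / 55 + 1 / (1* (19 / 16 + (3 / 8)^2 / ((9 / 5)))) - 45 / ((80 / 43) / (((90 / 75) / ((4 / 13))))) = -13096759 / 142560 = -91.87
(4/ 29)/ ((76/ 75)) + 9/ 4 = 5259/ 2204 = 2.39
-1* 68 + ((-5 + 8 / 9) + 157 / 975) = -210454 / 2925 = -71.95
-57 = -57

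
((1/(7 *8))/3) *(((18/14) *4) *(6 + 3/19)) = 351/1862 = 0.19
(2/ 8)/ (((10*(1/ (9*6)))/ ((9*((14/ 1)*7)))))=11907/ 10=1190.70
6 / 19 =0.32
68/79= 0.86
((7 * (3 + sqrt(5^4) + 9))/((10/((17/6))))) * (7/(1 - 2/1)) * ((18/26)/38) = -9.36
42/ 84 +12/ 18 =1.17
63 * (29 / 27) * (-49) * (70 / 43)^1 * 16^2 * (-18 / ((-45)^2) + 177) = -1419691861504 / 5805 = -244563628.17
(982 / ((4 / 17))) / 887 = 8347 / 1774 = 4.71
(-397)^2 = 157609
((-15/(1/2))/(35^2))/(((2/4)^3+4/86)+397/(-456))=0.04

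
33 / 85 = 0.39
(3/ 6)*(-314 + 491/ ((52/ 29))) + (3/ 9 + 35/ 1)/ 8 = -4889/ 312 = -15.67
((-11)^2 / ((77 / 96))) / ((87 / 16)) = 5632 / 203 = 27.74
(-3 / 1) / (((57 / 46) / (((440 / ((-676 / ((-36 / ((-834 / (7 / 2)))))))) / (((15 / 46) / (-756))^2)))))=1279650.71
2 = 2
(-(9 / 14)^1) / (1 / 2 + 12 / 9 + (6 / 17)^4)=-2255067 / 6485549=-0.35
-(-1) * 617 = 617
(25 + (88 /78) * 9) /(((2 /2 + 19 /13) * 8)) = 457 /256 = 1.79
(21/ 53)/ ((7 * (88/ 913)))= 0.59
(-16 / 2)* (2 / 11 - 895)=78744 / 11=7158.55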